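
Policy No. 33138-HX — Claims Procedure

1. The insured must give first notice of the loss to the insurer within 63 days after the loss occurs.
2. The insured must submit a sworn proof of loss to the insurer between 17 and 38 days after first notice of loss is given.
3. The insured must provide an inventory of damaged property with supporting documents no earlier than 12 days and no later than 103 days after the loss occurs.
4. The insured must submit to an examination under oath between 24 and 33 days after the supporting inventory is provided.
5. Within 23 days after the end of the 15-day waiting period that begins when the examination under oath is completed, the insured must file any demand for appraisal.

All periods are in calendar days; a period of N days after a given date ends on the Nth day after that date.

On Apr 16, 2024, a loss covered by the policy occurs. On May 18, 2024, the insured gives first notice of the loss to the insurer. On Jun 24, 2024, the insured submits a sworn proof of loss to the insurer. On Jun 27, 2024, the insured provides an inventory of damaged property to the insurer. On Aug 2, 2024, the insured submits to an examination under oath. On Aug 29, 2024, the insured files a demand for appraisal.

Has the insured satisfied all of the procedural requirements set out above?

No

(1) due by Apr 16, 2024 + 63 days = Jun 18, 2024; May 18, 2024 is within that limit.
(2) the permitted window runs from May 18, 2024 + 17 = Jun 4, 2024 to May 18, 2024 + 38 = Jun 25, 2024; Jun 24, 2024 falls inside that range.
(3) the permitted window runs from Apr 16, 2024 + 12 = Apr 28, 2024 to Apr 16, 2024 + 103 = Jul 28, 2024; done Jun 27, 2024, which is between those dates.
(4) the permitted window runs from Jun 27, 2024 + 24 = Jul 21, 2024 to Jun 27, 2024 + 33 = Jul 30, 2024; done Aug 2, 2024 — 3 days after the window closed.
The procedure was therefore not followed at step 4.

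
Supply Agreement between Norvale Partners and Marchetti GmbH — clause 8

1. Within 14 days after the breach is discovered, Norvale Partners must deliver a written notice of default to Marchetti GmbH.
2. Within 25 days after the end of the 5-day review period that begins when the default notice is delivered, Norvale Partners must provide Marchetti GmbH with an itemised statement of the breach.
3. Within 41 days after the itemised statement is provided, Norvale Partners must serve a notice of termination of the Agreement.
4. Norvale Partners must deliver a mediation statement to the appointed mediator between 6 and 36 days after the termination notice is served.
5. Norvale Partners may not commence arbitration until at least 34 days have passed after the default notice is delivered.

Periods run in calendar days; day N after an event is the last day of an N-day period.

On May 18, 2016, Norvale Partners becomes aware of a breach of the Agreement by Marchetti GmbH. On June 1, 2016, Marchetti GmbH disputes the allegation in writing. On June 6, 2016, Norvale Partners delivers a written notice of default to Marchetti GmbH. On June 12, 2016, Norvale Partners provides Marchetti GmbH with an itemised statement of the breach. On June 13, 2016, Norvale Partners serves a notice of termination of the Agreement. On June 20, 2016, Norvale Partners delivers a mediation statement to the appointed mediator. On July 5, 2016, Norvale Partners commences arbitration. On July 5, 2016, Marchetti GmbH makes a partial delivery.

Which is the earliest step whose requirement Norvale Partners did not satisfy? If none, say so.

Step 1

(1) due by May 18, 2016 + 14 days = June 1, 2016; June 6, 2016 misses that deadline by 5 days.
The analysis stops there.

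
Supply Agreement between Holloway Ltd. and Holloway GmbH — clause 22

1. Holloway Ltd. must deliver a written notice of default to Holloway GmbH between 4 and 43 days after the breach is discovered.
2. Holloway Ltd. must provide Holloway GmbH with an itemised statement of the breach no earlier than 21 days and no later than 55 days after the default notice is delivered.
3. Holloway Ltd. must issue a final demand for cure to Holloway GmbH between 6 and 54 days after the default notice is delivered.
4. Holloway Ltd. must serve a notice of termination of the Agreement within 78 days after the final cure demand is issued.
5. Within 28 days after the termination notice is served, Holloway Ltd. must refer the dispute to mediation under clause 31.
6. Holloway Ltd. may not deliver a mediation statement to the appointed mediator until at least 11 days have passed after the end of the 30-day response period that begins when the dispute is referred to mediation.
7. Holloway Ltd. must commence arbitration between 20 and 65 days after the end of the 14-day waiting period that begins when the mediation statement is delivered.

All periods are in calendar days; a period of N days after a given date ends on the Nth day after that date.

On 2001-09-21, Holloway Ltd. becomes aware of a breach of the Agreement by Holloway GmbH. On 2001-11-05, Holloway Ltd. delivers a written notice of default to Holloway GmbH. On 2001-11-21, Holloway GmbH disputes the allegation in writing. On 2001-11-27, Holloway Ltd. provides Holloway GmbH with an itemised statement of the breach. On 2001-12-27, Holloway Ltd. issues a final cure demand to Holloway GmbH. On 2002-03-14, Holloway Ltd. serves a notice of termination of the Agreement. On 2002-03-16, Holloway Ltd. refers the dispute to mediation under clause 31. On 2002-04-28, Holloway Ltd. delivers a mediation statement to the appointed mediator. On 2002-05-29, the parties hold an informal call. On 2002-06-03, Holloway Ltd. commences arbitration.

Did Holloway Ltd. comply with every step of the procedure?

Step 1 — 4 and 43 days from 2001-09-21 (when the breach is discovered) are 2001-09-25 and 2001-11-03 respectively; done 2001-11-05 — 2 days after the window closed.

No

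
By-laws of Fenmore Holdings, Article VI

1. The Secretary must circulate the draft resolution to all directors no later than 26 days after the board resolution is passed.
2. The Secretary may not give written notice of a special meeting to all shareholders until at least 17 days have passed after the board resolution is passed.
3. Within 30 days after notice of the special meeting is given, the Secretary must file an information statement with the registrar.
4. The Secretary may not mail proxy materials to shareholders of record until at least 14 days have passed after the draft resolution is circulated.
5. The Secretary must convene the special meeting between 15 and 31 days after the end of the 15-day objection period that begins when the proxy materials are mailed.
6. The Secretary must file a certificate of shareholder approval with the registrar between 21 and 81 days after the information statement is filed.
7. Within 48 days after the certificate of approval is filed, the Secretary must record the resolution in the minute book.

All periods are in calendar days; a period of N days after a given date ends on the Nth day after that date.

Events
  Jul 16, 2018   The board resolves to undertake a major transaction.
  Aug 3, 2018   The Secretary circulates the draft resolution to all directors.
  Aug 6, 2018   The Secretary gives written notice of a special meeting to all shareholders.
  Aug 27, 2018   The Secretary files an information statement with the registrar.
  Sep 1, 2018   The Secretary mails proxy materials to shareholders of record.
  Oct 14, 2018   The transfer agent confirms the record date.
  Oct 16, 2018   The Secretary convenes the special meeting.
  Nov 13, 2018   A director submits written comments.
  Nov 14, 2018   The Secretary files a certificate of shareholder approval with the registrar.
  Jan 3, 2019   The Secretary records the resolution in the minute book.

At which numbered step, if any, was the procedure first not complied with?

Step 1: 26 days after Jul 16, 2018 (when the board resolution is passed) is Aug 11, 2018; completed Aug 3, 2018, before the deadline.
Step 2: the earliest permitted date is 17 days after Jul 16, 2018 (when the board resolution is passed), i.e. Aug 2, 2018; done Aug 6, 2018 — permitted.
Step 3: 30 days after Aug 6, 2018 (when notice of the special meeting is given) is Sep 5, 2018; done Aug 27, 2018 — timely.
Step 4: the earliest permitted date is 14 days after Aug 3, 2018 (when the draft resolution is circulated), i.e. Aug 17, 2018; done Sep 1, 2018 — permitted.
Step 5: the window is 15–31 days after Sep 16, 2018 (end of the 15-day objection period, which began when the proxy materials are mailed on Sep 1, 2018), so Oct 1, 2018 through Oct 17, 2018; done Oct 16, 2018, which is between those dates.
Step 6: the window is 21–81 days after Aug 27, 2018 (when the information statement is filed), so Sep 17, 2018 through Nov 16, 2018; done Nov 14, 2018 — within the window.
Step 7: 48 days after Nov 14, 2018 (when the certificate of approval is filed) is Jan 1, 2019; Jan 3, 2019 misses that deadline by 2 days.

Step 7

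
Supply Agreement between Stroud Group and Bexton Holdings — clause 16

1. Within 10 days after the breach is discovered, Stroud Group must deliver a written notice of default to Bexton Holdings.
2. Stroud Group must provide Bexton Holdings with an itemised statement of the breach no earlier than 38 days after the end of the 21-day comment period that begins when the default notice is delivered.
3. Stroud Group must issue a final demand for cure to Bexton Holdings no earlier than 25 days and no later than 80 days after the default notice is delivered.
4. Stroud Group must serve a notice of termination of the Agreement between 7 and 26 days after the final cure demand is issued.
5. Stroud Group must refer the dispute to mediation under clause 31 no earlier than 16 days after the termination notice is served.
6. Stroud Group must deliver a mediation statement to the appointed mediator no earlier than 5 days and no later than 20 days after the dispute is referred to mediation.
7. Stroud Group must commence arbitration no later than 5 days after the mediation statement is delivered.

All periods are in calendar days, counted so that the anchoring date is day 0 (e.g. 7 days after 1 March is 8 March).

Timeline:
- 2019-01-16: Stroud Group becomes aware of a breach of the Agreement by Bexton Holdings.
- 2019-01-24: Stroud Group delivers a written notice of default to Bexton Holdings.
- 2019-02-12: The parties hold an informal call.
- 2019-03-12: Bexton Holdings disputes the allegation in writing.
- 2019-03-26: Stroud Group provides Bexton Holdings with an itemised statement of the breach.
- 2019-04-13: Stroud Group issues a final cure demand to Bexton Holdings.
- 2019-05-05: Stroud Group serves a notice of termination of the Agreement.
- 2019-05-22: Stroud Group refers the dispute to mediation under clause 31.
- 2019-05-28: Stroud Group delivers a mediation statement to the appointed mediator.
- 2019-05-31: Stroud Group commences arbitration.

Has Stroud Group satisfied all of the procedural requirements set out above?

Yes

Step 1: 10 days after 2019-01-16 (when the breach is discovered) is 2019-01-26; 2019-01-24 is within that limit.
Step 2: the earliest permitted date is 38 days after 2019-02-14 (end of the 21-day comment period, which began when the default notice is delivered on 2019-01-24), i.e. 2019-03-24; done 2019-03-26 — permitted.
Step 3: the window is 25–80 days after 2019-01-24 (when the default notice is delivered), so 2019-02-18 through 2019-04-14; done 2019-04-13 — within the window.
Step 4: the window is 7–26 days after 2019-04-13 (when the final cure demand is issued), so 2019-04-20 through 2019-05-09; done 2019-05-05, which is between those dates.
Step 5: the earliest permitted date is 16 days after 2019-05-05 (when the termination notice is served), i.e. 2019-05-21; 2019-05-22 is on or after that date.
Step 6: the window is 5–20 days after 2019-05-22 (when the dispute is referred to mediation), so 2019-05-27 through 2019-06-11; 2019-05-28 falls inside that range.
Step 7: 5 days after 2019-05-28 (when the mediation statement is delivered) is 2019-06-02; 2019-05-31 is within that limit.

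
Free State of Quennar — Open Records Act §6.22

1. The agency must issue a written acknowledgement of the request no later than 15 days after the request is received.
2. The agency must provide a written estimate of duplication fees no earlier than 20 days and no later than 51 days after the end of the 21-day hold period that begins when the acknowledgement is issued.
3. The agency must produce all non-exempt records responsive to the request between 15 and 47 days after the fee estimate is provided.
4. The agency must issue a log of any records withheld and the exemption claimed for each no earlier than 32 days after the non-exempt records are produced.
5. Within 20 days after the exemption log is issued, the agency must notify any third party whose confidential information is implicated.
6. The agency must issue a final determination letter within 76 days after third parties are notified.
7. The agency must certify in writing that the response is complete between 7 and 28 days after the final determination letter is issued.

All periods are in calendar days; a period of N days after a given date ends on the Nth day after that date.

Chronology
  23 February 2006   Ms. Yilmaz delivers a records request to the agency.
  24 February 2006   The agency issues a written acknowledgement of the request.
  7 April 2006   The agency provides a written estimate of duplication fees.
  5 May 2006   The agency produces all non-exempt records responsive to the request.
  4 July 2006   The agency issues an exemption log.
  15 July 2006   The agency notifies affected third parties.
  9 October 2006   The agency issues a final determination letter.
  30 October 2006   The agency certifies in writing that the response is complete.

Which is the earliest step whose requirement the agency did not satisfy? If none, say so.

Step 1: 15 days after 23 February 2006 (when the request is received) is 10 March 2006; completed 24 February 2006, before the deadline.
Step 2: the window is 20–51 days after 17 March 2006 (end of the 21-day hold period, which began when the acknowledgement is issued on 24 February 2006), so 6 April 2006 through 7 May 2006; done 7 April 2006 — within the window.
Step 3: the window is 15–47 days after 7 April 2006 (when the fee estimate is provided), so 22 April 2006 through 24 May 2006; 5 May 2006 falls inside that range.
Step 4: the earliest permitted date is 32 days after 5 May 2006 (when the non-exempt records are produced), i.e. 6 June 2006; 4 July 2006 is on or after that date.
Step 5: 20 days after 4 July 2006 (when the exemption log is issued) is 24 July 2006; 15 July 2006 is within that limit.
Step 6: 76 days after 15 July 2006 (when third parties are notified) is 29 September 2006; not done until 9 October 2006, 10 days after the deadline.
That is the first point of non-compliance.

Step 6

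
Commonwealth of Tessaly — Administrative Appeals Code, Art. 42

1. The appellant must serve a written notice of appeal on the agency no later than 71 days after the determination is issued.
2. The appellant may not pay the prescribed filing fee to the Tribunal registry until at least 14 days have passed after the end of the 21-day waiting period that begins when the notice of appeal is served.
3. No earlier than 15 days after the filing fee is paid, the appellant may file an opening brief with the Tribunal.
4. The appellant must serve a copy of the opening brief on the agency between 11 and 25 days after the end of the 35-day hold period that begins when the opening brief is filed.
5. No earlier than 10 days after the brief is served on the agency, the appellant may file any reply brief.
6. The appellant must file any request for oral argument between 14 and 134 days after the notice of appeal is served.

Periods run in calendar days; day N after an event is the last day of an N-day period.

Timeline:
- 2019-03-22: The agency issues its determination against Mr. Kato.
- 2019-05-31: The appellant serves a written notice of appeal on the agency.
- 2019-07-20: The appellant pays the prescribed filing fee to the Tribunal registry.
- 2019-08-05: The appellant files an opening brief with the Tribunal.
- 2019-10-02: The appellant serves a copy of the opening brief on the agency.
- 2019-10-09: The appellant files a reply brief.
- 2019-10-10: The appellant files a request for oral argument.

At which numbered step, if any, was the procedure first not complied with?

Step 1 — counting 71 days from 2019-03-22 (when the determination is issued) gives a deadline of 2019-06-01; 2019-05-31 is within that limit.
Step 2 — must wait 14 days from 2019-06-21 (end of the 21-day waiting period, which began when the notice of appeal is served on 2019-05-31), so not before 2019-07-05; done 2019-07-20, after the minimum wait.
Step 3 — must wait 15 days from 2019-07-20 (when the filing fee is paid), so not before 2019-08-04; done 2019-08-05, after the minimum wait.
Step 4 — 11 and 25 days from 2019-09-09 (end of the 35-day hold period, which began when the opening brief is filed on 2019-08-05) are 2019-09-20 and 2019-10-04 respectively; 2019-10-02 falls inside that range.
Step 5 — must wait 10 days from 2019-10-02 (when the brief is served on the agency), so not before 2019-10-12; done 2019-10-09 — 3 days too early.
The analysis stops there.

Step 5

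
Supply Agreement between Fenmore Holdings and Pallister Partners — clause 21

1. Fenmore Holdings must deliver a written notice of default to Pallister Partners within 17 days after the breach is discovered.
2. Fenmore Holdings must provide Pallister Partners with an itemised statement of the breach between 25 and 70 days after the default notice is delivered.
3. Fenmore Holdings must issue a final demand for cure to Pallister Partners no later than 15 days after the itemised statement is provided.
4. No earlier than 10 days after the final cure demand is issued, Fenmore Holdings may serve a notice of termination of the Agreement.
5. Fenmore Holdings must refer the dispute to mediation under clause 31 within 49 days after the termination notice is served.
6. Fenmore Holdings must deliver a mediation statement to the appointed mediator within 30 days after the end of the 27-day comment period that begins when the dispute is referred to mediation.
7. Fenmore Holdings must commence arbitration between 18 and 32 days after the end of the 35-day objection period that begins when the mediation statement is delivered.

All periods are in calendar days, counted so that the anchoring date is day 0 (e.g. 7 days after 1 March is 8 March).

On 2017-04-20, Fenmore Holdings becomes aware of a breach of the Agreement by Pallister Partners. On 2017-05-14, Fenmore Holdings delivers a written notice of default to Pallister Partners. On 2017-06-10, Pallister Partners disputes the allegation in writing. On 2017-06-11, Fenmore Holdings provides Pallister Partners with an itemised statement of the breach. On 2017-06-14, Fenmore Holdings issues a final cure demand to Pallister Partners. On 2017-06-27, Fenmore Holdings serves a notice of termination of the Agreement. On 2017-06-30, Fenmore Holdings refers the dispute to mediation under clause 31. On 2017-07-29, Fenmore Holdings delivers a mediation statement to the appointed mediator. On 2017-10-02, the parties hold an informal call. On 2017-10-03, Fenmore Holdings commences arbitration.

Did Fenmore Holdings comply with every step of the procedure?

(1) due by 2017-04-20 + 17 days = 2017-05-07; 2017-05-14 misses that deadline by 7 days.
That is the first point of non-compliance.

No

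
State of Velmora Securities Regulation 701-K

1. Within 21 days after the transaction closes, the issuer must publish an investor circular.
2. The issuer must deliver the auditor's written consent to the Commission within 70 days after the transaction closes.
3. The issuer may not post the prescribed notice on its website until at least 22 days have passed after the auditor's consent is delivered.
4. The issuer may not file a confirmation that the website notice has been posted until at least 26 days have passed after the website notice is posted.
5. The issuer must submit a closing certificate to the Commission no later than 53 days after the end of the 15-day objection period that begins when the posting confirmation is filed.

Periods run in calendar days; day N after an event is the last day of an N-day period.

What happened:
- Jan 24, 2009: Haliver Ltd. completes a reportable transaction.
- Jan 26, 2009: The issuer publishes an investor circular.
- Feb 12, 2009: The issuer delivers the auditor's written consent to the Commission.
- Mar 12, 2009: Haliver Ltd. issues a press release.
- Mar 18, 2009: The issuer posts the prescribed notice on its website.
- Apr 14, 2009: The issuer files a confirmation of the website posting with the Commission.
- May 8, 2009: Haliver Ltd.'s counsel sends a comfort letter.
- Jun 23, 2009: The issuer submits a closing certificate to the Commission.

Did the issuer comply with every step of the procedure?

No

Step 1 — counting 21 days from Jan 24, 2009 (when the transaction closes) gives a deadline of Feb 14, 2009; done Jan 26, 2009 — timely.
Step 2 — counting 70 days from Jan 24, 2009 (when the transaction closes) gives a deadline of Apr 4, 2009; Feb 12, 2009 is within that limit.
Step 3 — must wait 22 days from Feb 12, 2009 (when the auditor's consent is delivered), so not before Mar 6, 2009; done Mar 18, 2009, after the minimum wait.
Step 4 — must wait 26 days from Mar 18, 2009 (when the website notice is posted), so not before Apr 13, 2009; Apr 14, 2009 is on or after that date.
Step 5 — counting 53 days from Apr 29, 2009 (end of the 15-day objection period, which began when the posting confirmation is filed on Apr 14, 2009) gives a deadline of Jun 21, 2009; not done until Jun 23, 2009, 2 days after the deadline.
The procedure was therefore not followed at step 5.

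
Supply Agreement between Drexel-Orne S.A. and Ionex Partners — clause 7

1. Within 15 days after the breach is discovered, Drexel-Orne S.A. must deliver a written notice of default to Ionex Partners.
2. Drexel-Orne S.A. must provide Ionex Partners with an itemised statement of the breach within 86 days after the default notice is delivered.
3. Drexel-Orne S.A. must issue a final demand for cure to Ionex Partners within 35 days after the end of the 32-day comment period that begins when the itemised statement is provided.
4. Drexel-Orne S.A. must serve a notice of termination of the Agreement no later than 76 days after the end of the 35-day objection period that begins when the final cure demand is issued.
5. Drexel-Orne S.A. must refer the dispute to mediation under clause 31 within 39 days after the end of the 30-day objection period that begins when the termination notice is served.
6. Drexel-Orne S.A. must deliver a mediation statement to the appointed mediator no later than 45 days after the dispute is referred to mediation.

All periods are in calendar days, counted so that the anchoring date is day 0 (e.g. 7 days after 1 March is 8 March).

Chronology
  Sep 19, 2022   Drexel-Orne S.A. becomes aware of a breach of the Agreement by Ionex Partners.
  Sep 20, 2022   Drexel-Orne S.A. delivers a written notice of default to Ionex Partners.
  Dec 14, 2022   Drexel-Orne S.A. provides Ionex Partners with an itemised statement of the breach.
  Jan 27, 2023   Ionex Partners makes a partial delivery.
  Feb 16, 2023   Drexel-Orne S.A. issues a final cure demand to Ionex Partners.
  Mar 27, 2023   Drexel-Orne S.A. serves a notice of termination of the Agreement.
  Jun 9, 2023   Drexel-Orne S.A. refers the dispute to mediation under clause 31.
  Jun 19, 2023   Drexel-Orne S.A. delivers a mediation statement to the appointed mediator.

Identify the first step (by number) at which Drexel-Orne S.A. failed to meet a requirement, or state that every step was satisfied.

Step 1: 15 days after Sep 19, 2022 (when the breach is discovered) is Oct 4, 2022; completed Sep 20, 2022, before the deadline.
Step 2: 86 days after Sep 20, 2022 (when the default notice is delivered) is Dec 15, 2022; done Dec 14, 2022 — timely.
Step 3: 35 days after Jan 15, 2023 (end of the 32-day comment period, which began when the itemised statement is provided on Dec 14, 2022) is Feb 19, 2023; done Feb 16, 2023 — timely.
Step 4: 76 days after Mar 23, 2023 (end of the 35-day objection period, which began when the final cure demand is issued on Feb 16, 2023) is Jun 7, 2023; Mar 27, 2023 is within that limit.
Step 5: 39 days after Apr 26, 2023 (end of the 30-day objection period, which began when the termination notice is served on Mar 27, 2023) is Jun 4, 2023; Jun 9, 2023 misses that deadline by 5 days.

Step 5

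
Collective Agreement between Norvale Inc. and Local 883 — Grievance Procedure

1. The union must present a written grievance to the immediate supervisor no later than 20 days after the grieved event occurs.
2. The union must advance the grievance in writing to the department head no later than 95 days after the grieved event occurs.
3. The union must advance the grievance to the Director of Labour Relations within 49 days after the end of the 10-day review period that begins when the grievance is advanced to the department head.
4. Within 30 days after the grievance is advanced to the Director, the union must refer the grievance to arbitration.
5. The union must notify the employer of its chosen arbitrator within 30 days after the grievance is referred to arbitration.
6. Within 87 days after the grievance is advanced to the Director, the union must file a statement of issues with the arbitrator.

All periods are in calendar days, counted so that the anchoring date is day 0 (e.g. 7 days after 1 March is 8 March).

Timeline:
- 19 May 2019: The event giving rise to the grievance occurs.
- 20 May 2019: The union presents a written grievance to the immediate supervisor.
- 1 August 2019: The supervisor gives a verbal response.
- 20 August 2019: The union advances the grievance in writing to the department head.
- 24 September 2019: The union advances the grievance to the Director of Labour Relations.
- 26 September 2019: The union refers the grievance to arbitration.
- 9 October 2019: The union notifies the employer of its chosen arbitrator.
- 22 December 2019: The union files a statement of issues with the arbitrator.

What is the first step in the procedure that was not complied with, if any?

Step 6

Step 1 — counting 20 days from 19 May 2019 (when the grieved event occurs) gives a deadline of 8 June 2019; completed 20 May 2019, before the deadline.
Step 2 — counting 95 days from 19 May 2019 (when the grieved event occurs) gives a deadline of 22 August 2019; done 20 August 2019 — timely.
Step 3 — counting 49 days from 30 August 2019 (end of the 10-day review period, which began when the grievance is advanced to the department head on 20 August 2019) gives a deadline of 18 October 2019; done 24 September 2019 — timely.
Step 4 — counting 30 days from 24 September 2019 (when the grievance is advanced to the Director) gives a deadline of 24 October 2019; done 26 September 2019 — timely.
Step 5 — counting 30 days from 26 September 2019 (when the grievance is referred to arbitration) gives a deadline of 26 October 2019; completed 9 October 2019, before the deadline.
Step 6 — counting 87 days from 24 September 2019 (when the grievance is advanced to the Director) gives a deadline of 20 December 2019; not done until 22 December 2019, 2 days after the deadline.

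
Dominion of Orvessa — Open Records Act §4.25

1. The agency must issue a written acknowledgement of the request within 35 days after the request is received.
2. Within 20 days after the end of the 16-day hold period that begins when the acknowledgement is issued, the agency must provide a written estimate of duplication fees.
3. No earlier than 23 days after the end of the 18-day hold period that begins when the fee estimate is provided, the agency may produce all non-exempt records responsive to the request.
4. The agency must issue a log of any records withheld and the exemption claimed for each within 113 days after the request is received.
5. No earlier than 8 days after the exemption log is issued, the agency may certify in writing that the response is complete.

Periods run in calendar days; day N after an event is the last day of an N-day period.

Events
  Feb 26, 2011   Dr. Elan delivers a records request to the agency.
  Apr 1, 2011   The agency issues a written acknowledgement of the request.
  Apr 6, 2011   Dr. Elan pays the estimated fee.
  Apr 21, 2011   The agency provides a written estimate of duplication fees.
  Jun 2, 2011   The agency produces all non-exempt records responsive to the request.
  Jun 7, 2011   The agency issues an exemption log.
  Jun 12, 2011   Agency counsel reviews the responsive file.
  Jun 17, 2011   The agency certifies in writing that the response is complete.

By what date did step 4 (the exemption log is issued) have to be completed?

Jun 19, 2011

Step 4 runs from Feb 26, 2011, when the request is received. 113 days after Feb 26, 2011 is Jun 19, 2011.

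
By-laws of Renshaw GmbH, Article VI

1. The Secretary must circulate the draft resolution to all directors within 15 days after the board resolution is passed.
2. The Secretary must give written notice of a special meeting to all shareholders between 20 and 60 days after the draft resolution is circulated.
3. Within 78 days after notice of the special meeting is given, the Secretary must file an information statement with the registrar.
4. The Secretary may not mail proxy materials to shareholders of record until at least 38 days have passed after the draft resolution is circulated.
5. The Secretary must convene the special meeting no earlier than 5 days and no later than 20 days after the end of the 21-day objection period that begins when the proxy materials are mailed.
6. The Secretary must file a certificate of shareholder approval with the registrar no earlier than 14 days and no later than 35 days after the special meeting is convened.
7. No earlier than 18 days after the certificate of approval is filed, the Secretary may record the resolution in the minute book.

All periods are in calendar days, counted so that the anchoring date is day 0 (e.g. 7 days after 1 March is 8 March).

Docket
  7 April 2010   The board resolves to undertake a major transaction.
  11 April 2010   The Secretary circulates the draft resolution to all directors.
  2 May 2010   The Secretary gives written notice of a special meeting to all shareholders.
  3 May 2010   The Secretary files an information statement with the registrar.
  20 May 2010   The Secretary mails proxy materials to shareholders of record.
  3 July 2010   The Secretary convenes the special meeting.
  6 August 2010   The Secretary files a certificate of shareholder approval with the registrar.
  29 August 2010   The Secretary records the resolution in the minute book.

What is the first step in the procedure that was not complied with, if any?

Step 5

Step 1 — counting 15 days from 7 April 2010 (when the board resolution is passed) gives a deadline of 22 April 2010; 11 April 2010 is within that limit.
Step 2 — 20 and 60 days from 11 April 2010 (when the draft resolution is circulated) are 1 May 2010 and 10 June 2010 respectively; done 2 May 2010 — within the window.
Step 3 — counting 78 days from 2 May 2010 (when notice of the special meeting is given) gives a deadline of 19 July 2010; done 3 May 2010 — timely.
Step 4 — must wait 38 days from 11 April 2010 (when the draft resolution is circulated), so not before 19 May 2010; 20 May 2010 is on or after that date.
Step 5 — 5 and 20 days from 10 June 2010 (end of the 21-day objection period, which began when the proxy materials are mailed on 20 May 2010) are 15 June 2010 and 30 June 2010 respectively; 3 July 2010 is 3 days past the end of the window.
That is the first point of non-compliance.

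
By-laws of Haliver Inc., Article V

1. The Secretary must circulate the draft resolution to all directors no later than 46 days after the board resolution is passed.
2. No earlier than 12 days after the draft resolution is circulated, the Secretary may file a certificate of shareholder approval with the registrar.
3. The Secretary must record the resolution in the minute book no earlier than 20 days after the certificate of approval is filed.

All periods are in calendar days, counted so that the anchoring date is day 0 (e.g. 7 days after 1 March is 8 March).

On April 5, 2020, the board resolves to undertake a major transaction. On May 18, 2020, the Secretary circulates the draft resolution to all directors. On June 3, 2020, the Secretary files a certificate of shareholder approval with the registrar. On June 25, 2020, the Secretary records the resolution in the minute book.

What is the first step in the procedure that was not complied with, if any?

(1) due by April 5, 2020 + 46 days = May 21, 2020; May 18, 2020 is within that limit.
(2) permitted from May 18, 2020 + 12 days = May 30, 2020 onward; done June 3, 2020, after the minimum wait.
(3) permitted from June 3, 2020 + 20 days = June 23, 2020 onward; done June 25, 2020 — permitted.

None — every step was satisfied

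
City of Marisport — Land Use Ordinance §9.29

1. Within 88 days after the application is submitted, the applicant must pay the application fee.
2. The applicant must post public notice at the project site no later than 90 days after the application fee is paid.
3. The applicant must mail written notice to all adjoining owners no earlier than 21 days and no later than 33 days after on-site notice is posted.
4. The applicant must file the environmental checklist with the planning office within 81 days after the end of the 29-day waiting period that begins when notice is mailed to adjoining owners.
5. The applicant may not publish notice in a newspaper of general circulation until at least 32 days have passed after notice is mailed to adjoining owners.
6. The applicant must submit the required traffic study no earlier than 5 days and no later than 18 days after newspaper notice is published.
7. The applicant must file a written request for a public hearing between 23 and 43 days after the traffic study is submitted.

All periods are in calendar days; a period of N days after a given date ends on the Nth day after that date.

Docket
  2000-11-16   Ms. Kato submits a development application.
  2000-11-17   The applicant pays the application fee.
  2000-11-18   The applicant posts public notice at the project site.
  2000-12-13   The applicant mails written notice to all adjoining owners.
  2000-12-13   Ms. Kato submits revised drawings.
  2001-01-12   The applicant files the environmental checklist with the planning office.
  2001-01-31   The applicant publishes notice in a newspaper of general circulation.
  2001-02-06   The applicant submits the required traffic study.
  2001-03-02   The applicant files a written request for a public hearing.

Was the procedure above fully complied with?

Yes

Step 1: 88 days after 2000-11-16 (when the application is submitted) is 2001-02-12; done 2000-11-17 — timely.
Step 2: 90 days after 2000-11-17 (when the application fee is paid) is 2001-02-15; 2000-11-18 is within that limit.
Step 3: the window is 21–33 days after 2000-11-18 (when on-site notice is posted), so 2000-12-09 through 2000-12-21; done 2000-12-13 — within the window.
Step 4: 81 days after 2001-01-11 (end of the 29-day waiting period, which began when notice is mailed to adjoining owners on 2000-12-13) is 2001-04-02; 2001-01-12 is within that limit.
Step 5: the earliest permitted date is 32 days after 2000-12-13 (when notice is mailed to adjoining owners), i.e. 2001-01-14; done 2001-01-31, after the minimum wait.
Step 6: the window is 5–18 days after 2001-01-31 (when newspaper notice is published), so 2001-02-05 through 2001-02-18; done 2001-02-06, which is between those dates.
Step 7: the window is 23–43 days after 2001-02-06 (when the traffic study is submitted), so 2001-03-01 through 2001-03-21; 2001-03-02 falls inside that range.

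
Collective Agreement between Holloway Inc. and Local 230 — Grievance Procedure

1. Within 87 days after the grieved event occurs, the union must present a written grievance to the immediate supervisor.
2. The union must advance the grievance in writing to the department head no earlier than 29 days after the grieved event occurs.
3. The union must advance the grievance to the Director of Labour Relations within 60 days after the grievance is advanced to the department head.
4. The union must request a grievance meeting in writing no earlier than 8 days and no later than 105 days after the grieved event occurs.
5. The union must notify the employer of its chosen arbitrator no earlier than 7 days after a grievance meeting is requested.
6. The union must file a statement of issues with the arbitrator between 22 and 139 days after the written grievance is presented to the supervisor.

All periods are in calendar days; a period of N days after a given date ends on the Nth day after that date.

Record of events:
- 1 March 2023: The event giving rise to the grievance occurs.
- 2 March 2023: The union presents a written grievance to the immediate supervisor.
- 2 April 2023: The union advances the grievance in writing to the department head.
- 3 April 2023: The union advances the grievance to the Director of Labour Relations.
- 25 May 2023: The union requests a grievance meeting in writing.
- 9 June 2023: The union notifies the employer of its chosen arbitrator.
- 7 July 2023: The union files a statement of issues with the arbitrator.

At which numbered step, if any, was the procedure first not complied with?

Step 1 — counting 87 days from 1 March 2023 (when the grieved event occurs) gives a deadline of 27 May 2023; 2 March 2023 is within that limit.
Step 2 — must wait 29 days from 1 March 2023 (when the grieved event occurs), so not before 30 March 2023; done 2 April 2023 — permitted.
Step 3 — counting 60 days from 2 April 2023 (when the grievance is advanced to the department head) gives a deadline of 1 June 2023; 3 April 2023 is within that limit.
Step 4 — 8 and 105 days from 1 March 2023 (when the grieved event occurs) are 9 March 2023 and 14 June 2023 respectively; 25 May 2023 falls inside that range.
Step 5 — must wait 7 days from 25 May 2023 (when a grievance meeting is requested), so not before 1 June 2023; done 9 June 2023, after the minimum wait.
Step 6 — 22 and 139 days from 2 March 2023 (when the written grievance is presented to the supervisor) are 24 March 2023 and 19 July 2023 respectively; done 7 July 2023 — within the window.

None — every step was satisfied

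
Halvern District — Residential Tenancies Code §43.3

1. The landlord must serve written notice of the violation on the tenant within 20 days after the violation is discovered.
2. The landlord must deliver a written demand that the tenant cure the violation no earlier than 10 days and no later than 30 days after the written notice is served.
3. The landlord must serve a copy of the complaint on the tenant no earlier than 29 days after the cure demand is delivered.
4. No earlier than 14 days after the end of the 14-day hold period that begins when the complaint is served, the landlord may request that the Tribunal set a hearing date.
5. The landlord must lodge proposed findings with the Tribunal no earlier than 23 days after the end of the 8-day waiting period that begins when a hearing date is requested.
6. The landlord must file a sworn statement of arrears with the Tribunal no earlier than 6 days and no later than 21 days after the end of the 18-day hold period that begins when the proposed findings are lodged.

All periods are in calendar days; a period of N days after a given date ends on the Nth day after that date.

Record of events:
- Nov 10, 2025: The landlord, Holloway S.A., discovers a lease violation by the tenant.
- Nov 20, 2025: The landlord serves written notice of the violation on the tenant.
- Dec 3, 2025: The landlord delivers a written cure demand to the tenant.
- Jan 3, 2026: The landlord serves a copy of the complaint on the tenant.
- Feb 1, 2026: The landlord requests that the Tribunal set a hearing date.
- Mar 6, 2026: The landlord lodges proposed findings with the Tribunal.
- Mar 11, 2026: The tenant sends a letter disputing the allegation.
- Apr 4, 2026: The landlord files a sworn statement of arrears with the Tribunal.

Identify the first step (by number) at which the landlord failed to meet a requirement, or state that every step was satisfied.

Step 1: 20 days after Nov 10, 2025 (when the violation is discovered) is Nov 30, 2025; Nov 20, 2025 is within that limit.
Step 2: the window is 10–30 days after Nov 20, 2025 (when the written notice is served), so Nov 30, 2025 through Dec 20, 2025; done Dec 3, 2025, which is between those dates.
Step 3: the earliest permitted date is 29 days after Dec 3, 2025 (when the cure demand is delivered), i.e. Jan 1, 2026; done Jan 3, 2026, after the minimum wait.
Step 4: the earliest permitted date is 14 days after Jan 17, 2026 (end of the 14-day hold period, which began when the complaint is served on Jan 3, 2026), i.e. Jan 31, 2026; Feb 1, 2026 is on or after that date.
Step 5: the earliest permitted date is 23 days after Feb 9, 2026 (end of the 8-day waiting period, which began when a hearing date is requested on Feb 1, 2026), i.e. Mar 4, 2026; done Mar 6, 2026, after the minimum wait.
Step 6: the window is 6–21 days after Mar 24, 2026 (end of the 18-day hold period, which began when the proposed findings are lodged on Mar 6, 2026), so Mar 30, 2026 through Apr 14, 2026; done Apr 4, 2026 — within the window.

None — every step was satisfied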